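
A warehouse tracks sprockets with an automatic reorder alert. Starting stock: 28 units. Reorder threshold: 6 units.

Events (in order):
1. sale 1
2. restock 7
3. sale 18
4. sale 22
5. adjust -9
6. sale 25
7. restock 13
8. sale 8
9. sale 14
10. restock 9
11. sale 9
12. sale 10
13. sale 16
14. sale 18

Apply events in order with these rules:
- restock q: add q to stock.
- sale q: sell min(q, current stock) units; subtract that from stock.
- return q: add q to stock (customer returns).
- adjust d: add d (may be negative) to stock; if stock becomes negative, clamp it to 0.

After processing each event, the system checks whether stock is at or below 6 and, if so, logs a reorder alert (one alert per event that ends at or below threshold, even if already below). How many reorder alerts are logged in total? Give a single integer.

Answer: 9

Derivation:
Processing events:
Start: stock = 28
  Event 1 (sale 1): sell min(1,28)=1. stock: 28 - 1 = 27. total_sold = 1
  Event 2 (restock 7): 27 + 7 = 34
  Event 3 (sale 18): sell min(18,34)=18. stock: 34 - 18 = 16. total_sold = 19
  Event 4 (sale 22): sell min(22,16)=16. stock: 16 - 16 = 0. total_sold = 35
  Event 5 (adjust -9): 0 + -9 = 0 (clamped to 0)
  Event 6 (sale 25): sell min(25,0)=0. stock: 0 - 0 = 0. total_sold = 35
  Event 7 (restock 13): 0 + 13 = 13
  Event 8 (sale 8): sell min(8,13)=8. stock: 13 - 8 = 5. total_sold = 43
  Event 9 (sale 14): sell min(14,5)=5. stock: 5 - 5 = 0. total_sold = 48
  Event 10 (restock 9): 0 + 9 = 9
  Event 11 (sale 9): sell min(9,9)=9. stock: 9 - 9 = 0. total_sold = 57
  Event 12 (sale 10): sell min(10,0)=0. stock: 0 - 0 = 0. total_sold = 57
  Event 13 (sale 16): sell min(16,0)=0. stock: 0 - 0 = 0. total_sold = 57
  Event 14 (sale 18): sell min(18,0)=0. stock: 0 - 0 = 0. total_sold = 57
Final: stock = 0, total_sold = 57

Checking against threshold 6:
  After event 1: stock=27 > 6
  After event 2: stock=34 > 6
  After event 3: stock=16 > 6
  After event 4: stock=0 <= 6 -> ALERT
  After event 5: stock=0 <= 6 -> ALERT
  After event 6: stock=0 <= 6 -> ALERT
  After event 7: stock=13 > 6
  After event 8: stock=5 <= 6 -> ALERT
  After event 9: stock=0 <= 6 -> ALERT
  After event 10: stock=9 > 6
  After event 11: stock=0 <= 6 -> ALERT
  After event 12: stock=0 <= 6 -> ALERT
  After event 13: stock=0 <= 6 -> ALERT
  After event 14: stock=0 <= 6 -> ALERT
Alert events: [4, 5, 6, 8, 9, 11, 12, 13, 14]. Count = 9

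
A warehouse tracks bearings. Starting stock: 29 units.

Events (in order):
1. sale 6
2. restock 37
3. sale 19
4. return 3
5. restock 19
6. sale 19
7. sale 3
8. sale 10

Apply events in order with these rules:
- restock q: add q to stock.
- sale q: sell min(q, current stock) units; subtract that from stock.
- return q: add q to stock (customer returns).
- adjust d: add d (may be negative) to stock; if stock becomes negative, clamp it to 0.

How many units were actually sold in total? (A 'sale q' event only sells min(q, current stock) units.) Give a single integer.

Processing events:
Start: stock = 29
  Event 1 (sale 6): sell min(6,29)=6. stock: 29 - 6 = 23. total_sold = 6
  Event 2 (restock 37): 23 + 37 = 60
  Event 3 (sale 19): sell min(19,60)=19. stock: 60 - 19 = 41. total_sold = 25
  Event 4 (return 3): 41 + 3 = 44
  Event 5 (restock 19): 44 + 19 = 63
  Event 6 (sale 19): sell min(19,63)=19. stock: 63 - 19 = 44. total_sold = 44
  Event 7 (sale 3): sell min(3,44)=3. stock: 44 - 3 = 41. total_sold = 47
  Event 8 (sale 10): sell min(10,41)=10. stock: 41 - 10 = 31. total_sold = 57
Final: stock = 31, total_sold = 57

Answer: 57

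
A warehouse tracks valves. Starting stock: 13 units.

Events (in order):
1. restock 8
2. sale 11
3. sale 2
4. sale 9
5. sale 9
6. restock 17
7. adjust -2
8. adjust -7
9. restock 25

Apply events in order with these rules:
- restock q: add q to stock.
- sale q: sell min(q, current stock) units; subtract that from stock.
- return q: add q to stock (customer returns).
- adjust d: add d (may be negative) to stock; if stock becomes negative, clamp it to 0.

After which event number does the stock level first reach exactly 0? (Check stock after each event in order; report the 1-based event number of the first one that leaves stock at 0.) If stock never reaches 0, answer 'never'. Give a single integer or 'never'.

Processing events:
Start: stock = 13
  Event 1 (restock 8): 13 + 8 = 21
  Event 2 (sale 11): sell min(11,21)=11. stock: 21 - 11 = 10. total_sold = 11
  Event 3 (sale 2): sell min(2,10)=2. stock: 10 - 2 = 8. total_sold = 13
  Event 4 (sale 9): sell min(9,8)=8. stock: 8 - 8 = 0. total_sold = 21
  Event 5 (sale 9): sell min(9,0)=0. stock: 0 - 0 = 0. total_sold = 21
  Event 6 (restock 17): 0 + 17 = 17
  Event 7 (adjust -2): 17 + -2 = 15
  Event 8 (adjust -7): 15 + -7 = 8
  Event 9 (restock 25): 8 + 25 = 33
Final: stock = 33, total_sold = 21

First zero at event 4.

Answer: 4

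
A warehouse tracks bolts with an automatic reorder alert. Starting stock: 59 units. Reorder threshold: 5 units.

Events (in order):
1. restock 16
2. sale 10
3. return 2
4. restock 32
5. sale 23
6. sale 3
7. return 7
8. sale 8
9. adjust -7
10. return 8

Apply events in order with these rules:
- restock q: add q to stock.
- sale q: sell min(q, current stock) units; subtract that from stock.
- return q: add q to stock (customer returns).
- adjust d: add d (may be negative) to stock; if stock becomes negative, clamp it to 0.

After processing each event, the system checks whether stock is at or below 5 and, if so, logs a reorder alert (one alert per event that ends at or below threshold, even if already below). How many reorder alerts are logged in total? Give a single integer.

Processing events:
Start: stock = 59
  Event 1 (restock 16): 59 + 16 = 75
  Event 2 (sale 10): sell min(10,75)=10. stock: 75 - 10 = 65. total_sold = 10
  Event 3 (return 2): 65 + 2 = 67
  Event 4 (restock 32): 67 + 32 = 99
  Event 5 (sale 23): sell min(23,99)=23. stock: 99 - 23 = 76. total_sold = 33
  Event 6 (sale 3): sell min(3,76)=3. stock: 76 - 3 = 73. total_sold = 36
  Event 7 (return 7): 73 + 7 = 80
  Event 8 (sale 8): sell min(8,80)=8. stock: 80 - 8 = 72. total_sold = 44
  Event 9 (adjust -7): 72 + -7 = 65
  Event 10 (return 8): 65 + 8 = 73
Final: stock = 73, total_sold = 44

Checking against threshold 5:
  After event 1: stock=75 > 5
  After event 2: stock=65 > 5
  After event 3: stock=67 > 5
  After event 4: stock=99 > 5
  After event 5: stock=76 > 5
  After event 6: stock=73 > 5
  After event 7: stock=80 > 5
  After event 8: stock=72 > 5
  After event 9: stock=65 > 5
  After event 10: stock=73 > 5
Alert events: []. Count = 0

Answer: 0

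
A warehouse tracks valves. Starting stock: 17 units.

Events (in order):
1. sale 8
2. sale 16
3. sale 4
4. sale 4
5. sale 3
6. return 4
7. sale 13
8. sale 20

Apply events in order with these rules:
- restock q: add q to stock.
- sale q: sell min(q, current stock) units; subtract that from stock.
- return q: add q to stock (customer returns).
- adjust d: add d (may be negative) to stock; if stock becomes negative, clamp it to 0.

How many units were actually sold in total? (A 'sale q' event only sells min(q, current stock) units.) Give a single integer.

Processing events:
Start: stock = 17
  Event 1 (sale 8): sell min(8,17)=8. stock: 17 - 8 = 9. total_sold = 8
  Event 2 (sale 16): sell min(16,9)=9. stock: 9 - 9 = 0. total_sold = 17
  Event 3 (sale 4): sell min(4,0)=0. stock: 0 - 0 = 0. total_sold = 17
  Event 4 (sale 4): sell min(4,0)=0. stock: 0 - 0 = 0. total_sold = 17
  Event 5 (sale 3): sell min(3,0)=0. stock: 0 - 0 = 0. total_sold = 17
  Event 6 (return 4): 0 + 4 = 4
  Event 7 (sale 13): sell min(13,4)=4. stock: 4 - 4 = 0. total_sold = 21
  Event 8 (sale 20): sell min(20,0)=0. stock: 0 - 0 = 0. total_sold = 21
Final: stock = 0, total_sold = 21

Answer: 21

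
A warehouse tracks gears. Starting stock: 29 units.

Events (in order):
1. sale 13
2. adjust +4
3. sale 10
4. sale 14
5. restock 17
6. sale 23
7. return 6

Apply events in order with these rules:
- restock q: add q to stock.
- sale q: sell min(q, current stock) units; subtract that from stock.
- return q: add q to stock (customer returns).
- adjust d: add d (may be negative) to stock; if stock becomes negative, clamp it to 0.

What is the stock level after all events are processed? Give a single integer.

Answer: 6

Derivation:
Processing events:
Start: stock = 29
  Event 1 (sale 13): sell min(13,29)=13. stock: 29 - 13 = 16. total_sold = 13
  Event 2 (adjust +4): 16 + 4 = 20
  Event 3 (sale 10): sell min(10,20)=10. stock: 20 - 10 = 10. total_sold = 23
  Event 4 (sale 14): sell min(14,10)=10. stock: 10 - 10 = 0. total_sold = 33
  Event 5 (restock 17): 0 + 17 = 17
  Event 6 (sale 23): sell min(23,17)=17. stock: 17 - 17 = 0. total_sold = 50
  Event 7 (return 6): 0 + 6 = 6
Final: stock = 6, total_sold = 50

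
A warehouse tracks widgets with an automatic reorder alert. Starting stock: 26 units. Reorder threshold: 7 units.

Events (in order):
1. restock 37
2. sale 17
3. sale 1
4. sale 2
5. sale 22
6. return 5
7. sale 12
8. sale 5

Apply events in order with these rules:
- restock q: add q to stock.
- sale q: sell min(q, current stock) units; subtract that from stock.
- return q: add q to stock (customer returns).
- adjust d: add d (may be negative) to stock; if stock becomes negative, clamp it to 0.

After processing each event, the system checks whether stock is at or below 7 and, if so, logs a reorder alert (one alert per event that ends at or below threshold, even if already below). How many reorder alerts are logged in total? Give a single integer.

Processing events:
Start: stock = 26
  Event 1 (restock 37): 26 + 37 = 63
  Event 2 (sale 17): sell min(17,63)=17. stock: 63 - 17 = 46. total_sold = 17
  Event 3 (sale 1): sell min(1,46)=1. stock: 46 - 1 = 45. total_sold = 18
  Event 4 (sale 2): sell min(2,45)=2. stock: 45 - 2 = 43. total_sold = 20
  Event 5 (sale 22): sell min(22,43)=22. stock: 43 - 22 = 21. total_sold = 42
  Event 6 (return 5): 21 + 5 = 26
  Event 7 (sale 12): sell min(12,26)=12. stock: 26 - 12 = 14. total_sold = 54
  Event 8 (sale 5): sell min(5,14)=5. stock: 14 - 5 = 9. total_sold = 59
Final: stock = 9, total_sold = 59

Checking against threshold 7:
  After event 1: stock=63 > 7
  After event 2: stock=46 > 7
  After event 3: stock=45 > 7
  After event 4: stock=43 > 7
  After event 5: stock=21 > 7
  After event 6: stock=26 > 7
  After event 7: stock=14 > 7
  After event 8: stock=9 > 7
Alert events: []. Count = 0

Answer: 0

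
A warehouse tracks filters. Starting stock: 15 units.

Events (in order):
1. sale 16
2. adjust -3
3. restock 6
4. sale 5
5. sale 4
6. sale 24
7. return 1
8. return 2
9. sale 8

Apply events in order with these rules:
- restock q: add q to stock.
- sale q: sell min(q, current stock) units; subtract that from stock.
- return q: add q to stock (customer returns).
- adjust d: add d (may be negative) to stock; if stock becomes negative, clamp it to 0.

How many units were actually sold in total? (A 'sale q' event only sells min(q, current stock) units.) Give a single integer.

Answer: 24

Derivation:
Processing events:
Start: stock = 15
  Event 1 (sale 16): sell min(16,15)=15. stock: 15 - 15 = 0. total_sold = 15
  Event 2 (adjust -3): 0 + -3 = 0 (clamped to 0)
  Event 3 (restock 6): 0 + 6 = 6
  Event 4 (sale 5): sell min(5,6)=5. stock: 6 - 5 = 1. total_sold = 20
  Event 5 (sale 4): sell min(4,1)=1. stock: 1 - 1 = 0. total_sold = 21
  Event 6 (sale 24): sell min(24,0)=0. stock: 0 - 0 = 0. total_sold = 21
  Event 7 (return 1): 0 + 1 = 1
  Event 8 (return 2): 1 + 2 = 3
  Event 9 (sale 8): sell min(8,3)=3. stock: 3 - 3 = 0. total_sold = 24
Final: stock = 0, total_sold = 24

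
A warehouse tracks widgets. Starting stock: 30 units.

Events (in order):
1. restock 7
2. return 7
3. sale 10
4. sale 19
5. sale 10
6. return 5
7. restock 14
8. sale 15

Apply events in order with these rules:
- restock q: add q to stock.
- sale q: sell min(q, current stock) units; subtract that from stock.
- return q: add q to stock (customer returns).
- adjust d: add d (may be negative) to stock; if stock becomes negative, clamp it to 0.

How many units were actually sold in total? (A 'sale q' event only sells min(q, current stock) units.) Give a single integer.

Answer: 54

Derivation:
Processing events:
Start: stock = 30
  Event 1 (restock 7): 30 + 7 = 37
  Event 2 (return 7): 37 + 7 = 44
  Event 3 (sale 10): sell min(10,44)=10. stock: 44 - 10 = 34. total_sold = 10
  Event 4 (sale 19): sell min(19,34)=19. stock: 34 - 19 = 15. total_sold = 29
  Event 5 (sale 10): sell min(10,15)=10. stock: 15 - 10 = 5. total_sold = 39
  Event 6 (return 5): 5 + 5 = 10
  Event 7 (restock 14): 10 + 14 = 24
  Event 8 (sale 15): sell min(15,24)=15. stock: 24 - 15 = 9. total_sold = 54
Final: stock = 9, total_sold = 54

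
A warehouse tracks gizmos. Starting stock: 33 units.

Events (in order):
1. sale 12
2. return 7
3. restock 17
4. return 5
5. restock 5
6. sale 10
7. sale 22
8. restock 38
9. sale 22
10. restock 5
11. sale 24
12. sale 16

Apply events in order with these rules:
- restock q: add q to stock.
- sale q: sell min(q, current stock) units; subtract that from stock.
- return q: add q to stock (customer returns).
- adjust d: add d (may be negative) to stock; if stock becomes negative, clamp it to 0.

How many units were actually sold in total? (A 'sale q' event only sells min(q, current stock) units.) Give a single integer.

Processing events:
Start: stock = 33
  Event 1 (sale 12): sell min(12,33)=12. stock: 33 - 12 = 21. total_sold = 12
  Event 2 (return 7): 21 + 7 = 28
  Event 3 (restock 17): 28 + 17 = 45
  Event 4 (return 5): 45 + 5 = 50
  Event 5 (restock 5): 50 + 5 = 55
  Event 6 (sale 10): sell min(10,55)=10. stock: 55 - 10 = 45. total_sold = 22
  Event 7 (sale 22): sell min(22,45)=22. stock: 45 - 22 = 23. total_sold = 44
  Event 8 (restock 38): 23 + 38 = 61
  Event 9 (sale 22): sell min(22,61)=22. stock: 61 - 22 = 39. total_sold = 66
  Event 10 (restock 5): 39 + 5 = 44
  Event 11 (sale 24): sell min(24,44)=24. stock: 44 - 24 = 20. total_sold = 90
  Event 12 (sale 16): sell min(16,20)=16. stock: 20 - 16 = 4. total_sold = 106
Final: stock = 4, total_sold = 106

Answer: 106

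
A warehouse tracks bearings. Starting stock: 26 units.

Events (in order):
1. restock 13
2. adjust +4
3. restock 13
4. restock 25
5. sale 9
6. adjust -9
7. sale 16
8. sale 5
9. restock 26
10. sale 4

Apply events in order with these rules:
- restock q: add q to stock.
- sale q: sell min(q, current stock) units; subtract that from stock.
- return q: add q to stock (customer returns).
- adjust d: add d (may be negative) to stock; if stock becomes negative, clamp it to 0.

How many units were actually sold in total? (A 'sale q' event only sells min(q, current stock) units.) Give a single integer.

Processing events:
Start: stock = 26
  Event 1 (restock 13): 26 + 13 = 39
  Event 2 (adjust +4): 39 + 4 = 43
  Event 3 (restock 13): 43 + 13 = 56
  Event 4 (restock 25): 56 + 25 = 81
  Event 5 (sale 9): sell min(9,81)=9. stock: 81 - 9 = 72. total_sold = 9
  Event 6 (adjust -9): 72 + -9 = 63
  Event 7 (sale 16): sell min(16,63)=16. stock: 63 - 16 = 47. total_sold = 25
  Event 8 (sale 5): sell min(5,47)=5. stock: 47 - 5 = 42. total_sold = 30
  Event 9 (restock 26): 42 + 26 = 68
  Event 10 (sale 4): sell min(4,68)=4. stock: 68 - 4 = 64. total_sold = 34
Final: stock = 64, total_sold = 34

Answer: 34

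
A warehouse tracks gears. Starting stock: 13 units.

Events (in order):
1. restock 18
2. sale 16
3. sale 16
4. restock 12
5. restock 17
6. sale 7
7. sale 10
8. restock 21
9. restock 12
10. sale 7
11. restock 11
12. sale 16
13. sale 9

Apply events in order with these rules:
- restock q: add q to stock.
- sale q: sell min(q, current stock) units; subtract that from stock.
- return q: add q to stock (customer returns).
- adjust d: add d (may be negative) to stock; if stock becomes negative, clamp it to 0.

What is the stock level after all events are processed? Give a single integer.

Answer: 24

Derivation:
Processing events:
Start: stock = 13
  Event 1 (restock 18): 13 + 18 = 31
  Event 2 (sale 16): sell min(16,31)=16. stock: 31 - 16 = 15. total_sold = 16
  Event 3 (sale 16): sell min(16,15)=15. stock: 15 - 15 = 0. total_sold = 31
  Event 4 (restock 12): 0 + 12 = 12
  Event 5 (restock 17): 12 + 17 = 29
  Event 6 (sale 7): sell min(7,29)=7. stock: 29 - 7 = 22. total_sold = 38
  Event 7 (sale 10): sell min(10,22)=10. stock: 22 - 10 = 12. total_sold = 48
  Event 8 (restock 21): 12 + 21 = 33
  Event 9 (restock 12): 33 + 12 = 45
  Event 10 (sale 7): sell min(7,45)=7. stock: 45 - 7 = 38. total_sold = 55
  Event 11 (restock 11): 38 + 11 = 49
  Event 12 (sale 16): sell min(16,49)=16. stock: 49 - 16 = 33. total_sold = 71
  Event 13 (sale 9): sell min(9,33)=9. stock: 33 - 9 = 24. total_sold = 80
Final: stock = 24, total_sold = 80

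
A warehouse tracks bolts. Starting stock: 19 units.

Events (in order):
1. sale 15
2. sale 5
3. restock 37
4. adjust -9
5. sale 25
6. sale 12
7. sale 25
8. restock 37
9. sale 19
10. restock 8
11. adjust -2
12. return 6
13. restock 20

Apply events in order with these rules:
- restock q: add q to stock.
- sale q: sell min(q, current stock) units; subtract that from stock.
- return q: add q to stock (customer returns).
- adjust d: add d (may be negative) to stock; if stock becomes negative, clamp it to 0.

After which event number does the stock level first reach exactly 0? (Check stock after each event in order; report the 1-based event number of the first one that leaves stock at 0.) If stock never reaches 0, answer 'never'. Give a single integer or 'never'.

Answer: 2

Derivation:
Processing events:
Start: stock = 19
  Event 1 (sale 15): sell min(15,19)=15. stock: 19 - 15 = 4. total_sold = 15
  Event 2 (sale 5): sell min(5,4)=4. stock: 4 - 4 = 0. total_sold = 19
  Event 3 (restock 37): 0 + 37 = 37
  Event 4 (adjust -9): 37 + -9 = 28
  Event 5 (sale 25): sell min(25,28)=25. stock: 28 - 25 = 3. total_sold = 44
  Event 6 (sale 12): sell min(12,3)=3. stock: 3 - 3 = 0. total_sold = 47
  Event 7 (sale 25): sell min(25,0)=0. stock: 0 - 0 = 0. total_sold = 47
  Event 8 (restock 37): 0 + 37 = 37
  Event 9 (sale 19): sell min(19,37)=19. stock: 37 - 19 = 18. total_sold = 66
  Event 10 (restock 8): 18 + 8 = 26
  Event 11 (adjust -2): 26 + -2 = 24
  Event 12 (return 6): 24 + 6 = 30
  Event 13 (restock 20): 30 + 20 = 50
Final: stock = 50, total_sold = 66

First zero at event 2.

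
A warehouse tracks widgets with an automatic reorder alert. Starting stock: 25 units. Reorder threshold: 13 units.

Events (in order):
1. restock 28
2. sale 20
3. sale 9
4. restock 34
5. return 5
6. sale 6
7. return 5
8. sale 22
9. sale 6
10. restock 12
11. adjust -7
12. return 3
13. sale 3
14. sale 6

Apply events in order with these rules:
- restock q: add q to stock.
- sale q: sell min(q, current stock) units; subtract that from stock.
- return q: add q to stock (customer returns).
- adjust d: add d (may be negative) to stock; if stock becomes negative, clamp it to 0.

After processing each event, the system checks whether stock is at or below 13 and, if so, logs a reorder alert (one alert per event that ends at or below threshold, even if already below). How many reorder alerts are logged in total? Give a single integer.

Answer: 0

Derivation:
Processing events:
Start: stock = 25
  Event 1 (restock 28): 25 + 28 = 53
  Event 2 (sale 20): sell min(20,53)=20. stock: 53 - 20 = 33. total_sold = 20
  Event 3 (sale 9): sell min(9,33)=9. stock: 33 - 9 = 24. total_sold = 29
  Event 4 (restock 34): 24 + 34 = 58
  Event 5 (return 5): 58 + 5 = 63
  Event 6 (sale 6): sell min(6,63)=6. stock: 63 - 6 = 57. total_sold = 35
  Event 7 (return 5): 57 + 5 = 62
  Event 8 (sale 22): sell min(22,62)=22. stock: 62 - 22 = 40. total_sold = 57
  Event 9 (sale 6): sell min(6,40)=6. stock: 40 - 6 = 34. total_sold = 63
  Event 10 (restock 12): 34 + 12 = 46
  Event 11 (adjust -7): 46 + -7 = 39
  Event 12 (return 3): 39 + 3 = 42
  Event 13 (sale 3): sell min(3,42)=3. stock: 42 - 3 = 39. total_sold = 66
  Event 14 (sale 6): sell min(6,39)=6. stock: 39 - 6 = 33. total_sold = 72
Final: stock = 33, total_sold = 72

Checking against threshold 13:
  After event 1: stock=53 > 13
  After event 2: stock=33 > 13
  After event 3: stock=24 > 13
  After event 4: stock=58 > 13
  After event 5: stock=63 > 13
  After event 6: stock=57 > 13
  After event 7: stock=62 > 13
  After event 8: stock=40 > 13
  After event 9: stock=34 > 13
  After event 10: stock=46 > 13
  After event 11: stock=39 > 13
  After event 12: stock=42 > 13
  After event 13: stock=39 > 13
  After event 14: stock=33 > 13
Alert events: []. Count = 0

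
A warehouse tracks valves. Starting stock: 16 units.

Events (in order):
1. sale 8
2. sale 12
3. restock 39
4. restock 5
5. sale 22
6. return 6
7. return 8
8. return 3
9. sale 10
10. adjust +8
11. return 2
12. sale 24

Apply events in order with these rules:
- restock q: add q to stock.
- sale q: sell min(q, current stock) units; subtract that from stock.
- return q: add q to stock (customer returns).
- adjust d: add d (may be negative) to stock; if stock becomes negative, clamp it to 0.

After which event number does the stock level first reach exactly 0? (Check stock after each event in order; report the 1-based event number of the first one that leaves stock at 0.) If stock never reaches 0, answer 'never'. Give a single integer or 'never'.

Processing events:
Start: stock = 16
  Event 1 (sale 8): sell min(8,16)=8. stock: 16 - 8 = 8. total_sold = 8
  Event 2 (sale 12): sell min(12,8)=8. stock: 8 - 8 = 0. total_sold = 16
  Event 3 (restock 39): 0 + 39 = 39
  Event 4 (restock 5): 39 + 5 = 44
  Event 5 (sale 22): sell min(22,44)=22. stock: 44 - 22 = 22. total_sold = 38
  Event 6 (return 6): 22 + 6 = 28
  Event 7 (return 8): 28 + 8 = 36
  Event 8 (return 3): 36 + 3 = 39
  Event 9 (sale 10): sell min(10,39)=10. stock: 39 - 10 = 29. total_sold = 48
  Event 10 (adjust +8): 29 + 8 = 37
  Event 11 (return 2): 37 + 2 = 39
  Event 12 (sale 24): sell min(24,39)=24. stock: 39 - 24 = 15. total_sold = 72
Final: stock = 15, total_sold = 72

First zero at event 2.

Answer: 2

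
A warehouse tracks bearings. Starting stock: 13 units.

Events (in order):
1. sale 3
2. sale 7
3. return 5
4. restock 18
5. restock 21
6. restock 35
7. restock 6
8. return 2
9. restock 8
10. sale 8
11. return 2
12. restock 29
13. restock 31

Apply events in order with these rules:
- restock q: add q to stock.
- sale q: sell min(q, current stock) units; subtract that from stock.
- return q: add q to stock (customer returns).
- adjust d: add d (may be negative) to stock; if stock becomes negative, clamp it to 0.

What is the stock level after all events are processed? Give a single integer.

Processing events:
Start: stock = 13
  Event 1 (sale 3): sell min(3,13)=3. stock: 13 - 3 = 10. total_sold = 3
  Event 2 (sale 7): sell min(7,10)=7. stock: 10 - 7 = 3. total_sold = 10
  Event 3 (return 5): 3 + 5 = 8
  Event 4 (restock 18): 8 + 18 = 26
  Event 5 (restock 21): 26 + 21 = 47
  Event 6 (restock 35): 47 + 35 = 82
  Event 7 (restock 6): 82 + 6 = 88
  Event 8 (return 2): 88 + 2 = 90
  Event 9 (restock 8): 90 + 8 = 98
  Event 10 (sale 8): sell min(8,98)=8. stock: 98 - 8 = 90. total_sold = 18
  Event 11 (return 2): 90 + 2 = 92
  Event 12 (restock 29): 92 + 29 = 121
  Event 13 (restock 31): 121 + 31 = 152
Final: stock = 152, total_sold = 18

Answer: 152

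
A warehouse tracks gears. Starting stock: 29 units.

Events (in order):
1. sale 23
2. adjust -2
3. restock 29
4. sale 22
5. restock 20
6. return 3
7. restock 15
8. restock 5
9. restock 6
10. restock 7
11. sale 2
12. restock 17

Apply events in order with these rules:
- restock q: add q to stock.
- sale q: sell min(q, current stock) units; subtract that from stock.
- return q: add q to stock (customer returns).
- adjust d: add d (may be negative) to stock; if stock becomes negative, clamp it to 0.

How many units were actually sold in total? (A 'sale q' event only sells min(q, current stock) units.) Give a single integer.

Answer: 47

Derivation:
Processing events:
Start: stock = 29
  Event 1 (sale 23): sell min(23,29)=23. stock: 29 - 23 = 6. total_sold = 23
  Event 2 (adjust -2): 6 + -2 = 4
  Event 3 (restock 29): 4 + 29 = 33
  Event 4 (sale 22): sell min(22,33)=22. stock: 33 - 22 = 11. total_sold = 45
  Event 5 (restock 20): 11 + 20 = 31
  Event 6 (return 3): 31 + 3 = 34
  Event 7 (restock 15): 34 + 15 = 49
  Event 8 (restock 5): 49 + 5 = 54
  Event 9 (restock 6): 54 + 6 = 60
  Event 10 (restock 7): 60 + 7 = 67
  Event 11 (sale 2): sell min(2,67)=2. stock: 67 - 2 = 65. total_sold = 47
  Event 12 (restock 17): 65 + 17 = 82
Final: stock = 82, total_sold = 47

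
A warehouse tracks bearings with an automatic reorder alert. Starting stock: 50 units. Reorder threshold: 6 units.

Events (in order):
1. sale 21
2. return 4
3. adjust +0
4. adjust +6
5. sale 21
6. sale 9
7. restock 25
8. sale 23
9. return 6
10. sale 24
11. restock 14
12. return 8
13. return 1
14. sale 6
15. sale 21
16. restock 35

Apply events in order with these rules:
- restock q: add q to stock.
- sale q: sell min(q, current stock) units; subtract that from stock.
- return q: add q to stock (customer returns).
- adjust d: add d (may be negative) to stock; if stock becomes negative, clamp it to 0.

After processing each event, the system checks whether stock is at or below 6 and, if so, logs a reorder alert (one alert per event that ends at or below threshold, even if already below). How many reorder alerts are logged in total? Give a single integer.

Processing events:
Start: stock = 50
  Event 1 (sale 21): sell min(21,50)=21. stock: 50 - 21 = 29. total_sold = 21
  Event 2 (return 4): 29 + 4 = 33
  Event 3 (adjust +0): 33 + 0 = 33
  Event 4 (adjust +6): 33 + 6 = 39
  Event 5 (sale 21): sell min(21,39)=21. stock: 39 - 21 = 18. total_sold = 42
  Event 6 (sale 9): sell min(9,18)=9. stock: 18 - 9 = 9. total_sold = 51
  Event 7 (restock 25): 9 + 25 = 34
  Event 8 (sale 23): sell min(23,34)=23. stock: 34 - 23 = 11. total_sold = 74
  Event 9 (return 6): 11 + 6 = 17
  Event 10 (sale 24): sell min(24,17)=17. stock: 17 - 17 = 0. total_sold = 91
  Event 11 (restock 14): 0 + 14 = 14
  Event 12 (return 8): 14 + 8 = 22
  Event 13 (return 1): 22 + 1 = 23
  Event 14 (sale 6): sell min(6,23)=6. stock: 23 - 6 = 17. total_sold = 97
  Event 15 (sale 21): sell min(21,17)=17. stock: 17 - 17 = 0. total_sold = 114
  Event 16 (restock 35): 0 + 35 = 35
Final: stock = 35, total_sold = 114

Checking against threshold 6:
  After event 1: stock=29 > 6
  After event 2: stock=33 > 6
  After event 3: stock=33 > 6
  After event 4: stock=39 > 6
  After event 5: stock=18 > 6
  After event 6: stock=9 > 6
  After event 7: stock=34 > 6
  After event 8: stock=11 > 6
  After event 9: stock=17 > 6
  After event 10: stock=0 <= 6 -> ALERT
  After event 11: stock=14 > 6
  After event 12: stock=22 > 6
  After event 13: stock=23 > 6
  After event 14: stock=17 > 6
  After event 15: stock=0 <= 6 -> ALERT
  After event 16: stock=35 > 6
Alert events: [10, 15]. Count = 2

Answer: 2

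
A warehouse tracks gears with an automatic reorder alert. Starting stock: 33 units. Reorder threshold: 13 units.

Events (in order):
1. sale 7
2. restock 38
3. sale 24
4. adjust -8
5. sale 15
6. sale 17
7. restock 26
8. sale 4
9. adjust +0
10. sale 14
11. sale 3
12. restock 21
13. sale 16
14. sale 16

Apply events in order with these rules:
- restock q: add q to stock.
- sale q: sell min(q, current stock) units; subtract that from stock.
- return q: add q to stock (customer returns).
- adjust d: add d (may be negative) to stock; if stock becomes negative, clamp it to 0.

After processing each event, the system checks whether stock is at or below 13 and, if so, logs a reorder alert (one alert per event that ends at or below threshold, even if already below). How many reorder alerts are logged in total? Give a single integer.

Processing events:
Start: stock = 33
  Event 1 (sale 7): sell min(7,33)=7. stock: 33 - 7 = 26. total_sold = 7
  Event 2 (restock 38): 26 + 38 = 64
  Event 3 (sale 24): sell min(24,64)=24. stock: 64 - 24 = 40. total_sold = 31
  Event 4 (adjust -8): 40 + -8 = 32
  Event 5 (sale 15): sell min(15,32)=15. stock: 32 - 15 = 17. total_sold = 46
  Event 6 (sale 17): sell min(17,17)=17. stock: 17 - 17 = 0. total_sold = 63
  Event 7 (restock 26): 0 + 26 = 26
  Event 8 (sale 4): sell min(4,26)=4. stock: 26 - 4 = 22. total_sold = 67
  Event 9 (adjust +0): 22 + 0 = 22
  Event 10 (sale 14): sell min(14,22)=14. stock: 22 - 14 = 8. total_sold = 81
  Event 11 (sale 3): sell min(3,8)=3. stock: 8 - 3 = 5. total_sold = 84
  Event 12 (restock 21): 5 + 21 = 26
  Event 13 (sale 16): sell min(16,26)=16. stock: 26 - 16 = 10. total_sold = 100
  Event 14 (sale 16): sell min(16,10)=10. stock: 10 - 10 = 0. total_sold = 110
Final: stock = 0, total_sold = 110

Checking against threshold 13:
  After event 1: stock=26 > 13
  After event 2: stock=64 > 13
  After event 3: stock=40 > 13
  After event 4: stock=32 > 13
  After event 5: stock=17 > 13
  After event 6: stock=0 <= 13 -> ALERT
  After event 7: stock=26 > 13
  After event 8: stock=22 > 13
  After event 9: stock=22 > 13
  After event 10: stock=8 <= 13 -> ALERT
  After event 11: stock=5 <= 13 -> ALERT
  After event 12: stock=26 > 13
  After event 13: stock=10 <= 13 -> ALERT
  After event 14: stock=0 <= 13 -> ALERT
Alert events: [6, 10, 11, 13, 14]. Count = 5

Answer: 5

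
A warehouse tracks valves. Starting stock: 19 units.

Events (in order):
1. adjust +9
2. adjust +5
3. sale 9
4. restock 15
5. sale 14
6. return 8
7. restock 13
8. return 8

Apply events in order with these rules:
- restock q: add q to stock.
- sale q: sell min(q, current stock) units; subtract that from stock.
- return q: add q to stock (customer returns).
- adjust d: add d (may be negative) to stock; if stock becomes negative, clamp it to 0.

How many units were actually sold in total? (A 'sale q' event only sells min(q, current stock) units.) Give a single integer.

Processing events:
Start: stock = 19
  Event 1 (adjust +9): 19 + 9 = 28
  Event 2 (adjust +5): 28 + 5 = 33
  Event 3 (sale 9): sell min(9,33)=9. stock: 33 - 9 = 24. total_sold = 9
  Event 4 (restock 15): 24 + 15 = 39
  Event 5 (sale 14): sell min(14,39)=14. stock: 39 - 14 = 25. total_sold = 23
  Event 6 (return 8): 25 + 8 = 33
  Event 7 (restock 13): 33 + 13 = 46
  Event 8 (return 8): 46 + 8 = 54
Final: stock = 54, total_sold = 23

Answer: 23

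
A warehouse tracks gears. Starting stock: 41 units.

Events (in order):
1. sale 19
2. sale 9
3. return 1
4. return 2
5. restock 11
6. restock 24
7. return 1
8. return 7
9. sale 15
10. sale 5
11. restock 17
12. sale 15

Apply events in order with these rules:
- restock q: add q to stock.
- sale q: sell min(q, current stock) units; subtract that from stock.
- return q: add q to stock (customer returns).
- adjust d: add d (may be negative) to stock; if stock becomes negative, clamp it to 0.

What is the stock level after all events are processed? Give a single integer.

Answer: 41

Derivation:
Processing events:
Start: stock = 41
  Event 1 (sale 19): sell min(19,41)=19. stock: 41 - 19 = 22. total_sold = 19
  Event 2 (sale 9): sell min(9,22)=9. stock: 22 - 9 = 13. total_sold = 28
  Event 3 (return 1): 13 + 1 = 14
  Event 4 (return 2): 14 + 2 = 16
  Event 5 (restock 11): 16 + 11 = 27
  Event 6 (restock 24): 27 + 24 = 51
  Event 7 (return 1): 51 + 1 = 52
  Event 8 (return 7): 52 + 7 = 59
  Event 9 (sale 15): sell min(15,59)=15. stock: 59 - 15 = 44. total_sold = 43
  Event 10 (sale 5): sell min(5,44)=5. stock: 44 - 5 = 39. total_sold = 48
  Event 11 (restock 17): 39 + 17 = 56
  Event 12 (sale 15): sell min(15,56)=15. stock: 56 - 15 = 41. total_sold = 63
Final: stock = 41, total_sold = 63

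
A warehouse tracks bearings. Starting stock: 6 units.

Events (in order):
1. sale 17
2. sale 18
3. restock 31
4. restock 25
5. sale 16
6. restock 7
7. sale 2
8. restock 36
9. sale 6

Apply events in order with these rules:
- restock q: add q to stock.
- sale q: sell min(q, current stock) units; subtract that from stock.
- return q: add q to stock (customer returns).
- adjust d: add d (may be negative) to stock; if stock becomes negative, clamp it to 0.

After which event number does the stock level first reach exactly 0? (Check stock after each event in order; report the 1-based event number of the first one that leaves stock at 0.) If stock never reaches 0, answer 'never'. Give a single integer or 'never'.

Processing events:
Start: stock = 6
  Event 1 (sale 17): sell min(17,6)=6. stock: 6 - 6 = 0. total_sold = 6
  Event 2 (sale 18): sell min(18,0)=0. stock: 0 - 0 = 0. total_sold = 6
  Event 3 (restock 31): 0 + 31 = 31
  Event 4 (restock 25): 31 + 25 = 56
  Event 5 (sale 16): sell min(16,56)=16. stock: 56 - 16 = 40. total_sold = 22
  Event 6 (restock 7): 40 + 7 = 47
  Event 7 (sale 2): sell min(2,47)=2. stock: 47 - 2 = 45. total_sold = 24
  Event 8 (restock 36): 45 + 36 = 81
  Event 9 (sale 6): sell min(6,81)=6. stock: 81 - 6 = 75. total_sold = 30
Final: stock = 75, total_sold = 30

First zero at event 1.

Answer: 1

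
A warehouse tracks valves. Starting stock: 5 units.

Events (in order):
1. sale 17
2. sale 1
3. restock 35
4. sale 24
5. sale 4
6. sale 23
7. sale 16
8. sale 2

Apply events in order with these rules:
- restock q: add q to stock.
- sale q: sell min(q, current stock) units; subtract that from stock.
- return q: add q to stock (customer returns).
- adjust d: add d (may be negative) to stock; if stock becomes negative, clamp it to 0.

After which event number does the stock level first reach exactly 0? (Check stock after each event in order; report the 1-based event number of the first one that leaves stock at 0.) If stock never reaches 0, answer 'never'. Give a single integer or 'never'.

Answer: 1

Derivation:
Processing events:
Start: stock = 5
  Event 1 (sale 17): sell min(17,5)=5. stock: 5 - 5 = 0. total_sold = 5
  Event 2 (sale 1): sell min(1,0)=0. stock: 0 - 0 = 0. total_sold = 5
  Event 3 (restock 35): 0 + 35 = 35
  Event 4 (sale 24): sell min(24,35)=24. stock: 35 - 24 = 11. total_sold = 29
  Event 5 (sale 4): sell min(4,11)=4. stock: 11 - 4 = 7. total_sold = 33
  Event 6 (sale 23): sell min(23,7)=7. stock: 7 - 7 = 0. total_sold = 40
  Event 7 (sale 16): sell min(16,0)=0. stock: 0 - 0 = 0. total_sold = 40
  Event 8 (sale 2): sell min(2,0)=0. stock: 0 - 0 = 0. total_sold = 40
Final: stock = 0, total_sold = 40

First zero at event 1.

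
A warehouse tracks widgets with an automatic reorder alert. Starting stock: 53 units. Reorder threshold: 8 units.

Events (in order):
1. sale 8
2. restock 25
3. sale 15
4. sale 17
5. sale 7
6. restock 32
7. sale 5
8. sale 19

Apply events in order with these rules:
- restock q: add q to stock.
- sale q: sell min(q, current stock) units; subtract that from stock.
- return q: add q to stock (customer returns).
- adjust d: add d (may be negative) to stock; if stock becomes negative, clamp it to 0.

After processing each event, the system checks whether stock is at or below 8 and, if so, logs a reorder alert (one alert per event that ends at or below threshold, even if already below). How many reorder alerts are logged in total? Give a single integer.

Answer: 0

Derivation:
Processing events:
Start: stock = 53
  Event 1 (sale 8): sell min(8,53)=8. stock: 53 - 8 = 45. total_sold = 8
  Event 2 (restock 25): 45 + 25 = 70
  Event 3 (sale 15): sell min(15,70)=15. stock: 70 - 15 = 55. total_sold = 23
  Event 4 (sale 17): sell min(17,55)=17. stock: 55 - 17 = 38. total_sold = 40
  Event 5 (sale 7): sell min(7,38)=7. stock: 38 - 7 = 31. total_sold = 47
  Event 6 (restock 32): 31 + 32 = 63
  Event 7 (sale 5): sell min(5,63)=5. stock: 63 - 5 = 58. total_sold = 52
  Event 8 (sale 19): sell min(19,58)=19. stock: 58 - 19 = 39. total_sold = 71
Final: stock = 39, total_sold = 71

Checking against threshold 8:
  After event 1: stock=45 > 8
  After event 2: stock=70 > 8
  After event 3: stock=55 > 8
  After event 4: stock=38 > 8
  After event 5: stock=31 > 8
  After event 6: stock=63 > 8
  After event 7: stock=58 > 8
  After event 8: stock=39 > 8
Alert events: []. Count = 0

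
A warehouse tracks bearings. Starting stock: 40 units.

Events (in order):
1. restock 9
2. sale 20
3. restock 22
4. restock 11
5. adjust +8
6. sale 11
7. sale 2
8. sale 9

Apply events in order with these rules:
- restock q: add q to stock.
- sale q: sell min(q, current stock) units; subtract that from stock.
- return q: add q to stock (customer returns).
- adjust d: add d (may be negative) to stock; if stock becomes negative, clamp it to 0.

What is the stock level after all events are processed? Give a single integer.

Answer: 48

Derivation:
Processing events:
Start: stock = 40
  Event 1 (restock 9): 40 + 9 = 49
  Event 2 (sale 20): sell min(20,49)=20. stock: 49 - 20 = 29. total_sold = 20
  Event 3 (restock 22): 29 + 22 = 51
  Event 4 (restock 11): 51 + 11 = 62
  Event 5 (adjust +8): 62 + 8 = 70
  Event 6 (sale 11): sell min(11,70)=11. stock: 70 - 11 = 59. total_sold = 31
  Event 7 (sale 2): sell min(2,59)=2. stock: 59 - 2 = 57. total_sold = 33
  Event 8 (sale 9): sell min(9,57)=9. stock: 57 - 9 = 48. total_sold = 42
Final: stock = 48, total_sold = 42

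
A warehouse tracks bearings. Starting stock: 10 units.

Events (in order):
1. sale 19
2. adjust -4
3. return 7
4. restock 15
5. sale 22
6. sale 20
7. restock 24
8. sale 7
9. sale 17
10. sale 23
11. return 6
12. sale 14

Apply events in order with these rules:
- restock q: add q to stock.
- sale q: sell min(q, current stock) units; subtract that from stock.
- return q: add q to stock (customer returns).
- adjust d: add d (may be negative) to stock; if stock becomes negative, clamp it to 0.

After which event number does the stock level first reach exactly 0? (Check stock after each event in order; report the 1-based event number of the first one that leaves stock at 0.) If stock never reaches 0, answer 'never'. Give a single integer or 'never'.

Answer: 1

Derivation:
Processing events:
Start: stock = 10
  Event 1 (sale 19): sell min(19,10)=10. stock: 10 - 10 = 0. total_sold = 10
  Event 2 (adjust -4): 0 + -4 = 0 (clamped to 0)
  Event 3 (return 7): 0 + 7 = 7
  Event 4 (restock 15): 7 + 15 = 22
  Event 5 (sale 22): sell min(22,22)=22. stock: 22 - 22 = 0. total_sold = 32
  Event 6 (sale 20): sell min(20,0)=0. stock: 0 - 0 = 0. total_sold = 32
  Event 7 (restock 24): 0 + 24 = 24
  Event 8 (sale 7): sell min(7,24)=7. stock: 24 - 7 = 17. total_sold = 39
  Event 9 (sale 17): sell min(17,17)=17. stock: 17 - 17 = 0. total_sold = 56
  Event 10 (sale 23): sell min(23,0)=0. stock: 0 - 0 = 0. total_sold = 56
  Event 11 (return 6): 0 + 6 = 6
  Event 12 (sale 14): sell min(14,6)=6. stock: 6 - 6 = 0. total_sold = 62
Final: stock = 0, total_sold = 62

First zero at event 1.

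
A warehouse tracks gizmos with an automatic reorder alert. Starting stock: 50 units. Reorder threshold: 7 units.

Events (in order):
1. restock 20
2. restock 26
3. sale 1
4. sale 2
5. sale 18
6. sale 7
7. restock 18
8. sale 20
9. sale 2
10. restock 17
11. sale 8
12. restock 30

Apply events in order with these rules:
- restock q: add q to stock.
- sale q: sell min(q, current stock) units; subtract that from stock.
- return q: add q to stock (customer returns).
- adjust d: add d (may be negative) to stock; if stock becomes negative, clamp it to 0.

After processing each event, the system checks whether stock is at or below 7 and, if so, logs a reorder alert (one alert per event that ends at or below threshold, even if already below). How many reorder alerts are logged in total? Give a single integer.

Answer: 0

Derivation:
Processing events:
Start: stock = 50
  Event 1 (restock 20): 50 + 20 = 70
  Event 2 (restock 26): 70 + 26 = 96
  Event 3 (sale 1): sell min(1,96)=1. stock: 96 - 1 = 95. total_sold = 1
  Event 4 (sale 2): sell min(2,95)=2. stock: 95 - 2 = 93. total_sold = 3
  Event 5 (sale 18): sell min(18,93)=18. stock: 93 - 18 = 75. total_sold = 21
  Event 6 (sale 7): sell min(7,75)=7. stock: 75 - 7 = 68. total_sold = 28
  Event 7 (restock 18): 68 + 18 = 86
  Event 8 (sale 20): sell min(20,86)=20. stock: 86 - 20 = 66. total_sold = 48
  Event 9 (sale 2): sell min(2,66)=2. stock: 66 - 2 = 64. total_sold = 50
  Event 10 (restock 17): 64 + 17 = 81
  Event 11 (sale 8): sell min(8,81)=8. stock: 81 - 8 = 73. total_sold = 58
  Event 12 (restock 30): 73 + 30 = 103
Final: stock = 103, total_sold = 58

Checking against threshold 7:
  After event 1: stock=70 > 7
  After event 2: stock=96 > 7
  After event 3: stock=95 > 7
  After event 4: stock=93 > 7
  After event 5: stock=75 > 7
  After event 6: stock=68 > 7
  After event 7: stock=86 > 7
  After event 8: stock=66 > 7
  After event 9: stock=64 > 7
  After event 10: stock=81 > 7
  After event 11: stock=73 > 7
  After event 12: stock=103 > 7
Alert events: []. Count = 0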